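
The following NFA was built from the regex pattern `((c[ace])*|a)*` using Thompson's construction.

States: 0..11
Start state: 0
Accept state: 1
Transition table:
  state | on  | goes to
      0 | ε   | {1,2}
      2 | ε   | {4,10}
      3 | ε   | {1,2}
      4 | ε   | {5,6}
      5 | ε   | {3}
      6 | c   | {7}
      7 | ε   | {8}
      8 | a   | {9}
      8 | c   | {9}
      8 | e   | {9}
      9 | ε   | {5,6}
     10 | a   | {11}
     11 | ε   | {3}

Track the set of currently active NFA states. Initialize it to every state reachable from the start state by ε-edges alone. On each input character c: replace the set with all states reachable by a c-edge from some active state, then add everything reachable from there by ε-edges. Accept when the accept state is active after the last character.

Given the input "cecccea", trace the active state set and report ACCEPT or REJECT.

Answer: ACCEPT

Derivation:
S₀ = ε-closure({0}) = {0,1,2,3,4,5,6,10}
'c' @ 1: {7,8}
'e' @ 2: {1,2,3,4,5,6,9,10}  [accepting]
'c' @ 3: {7,8}
'c' @ 4: {1,2,3,4,5,6,9,10}  [accepting]
'c' @ 5: {7,8}
'e' @ 6: {1,2,3,4,5,6,9,10}  [accepting]
'a' @ 7: {1,2,3,4,5,6,10,11}  [accepting]
final: {1,2,3,4,5,6,10,11}; accept 1 in set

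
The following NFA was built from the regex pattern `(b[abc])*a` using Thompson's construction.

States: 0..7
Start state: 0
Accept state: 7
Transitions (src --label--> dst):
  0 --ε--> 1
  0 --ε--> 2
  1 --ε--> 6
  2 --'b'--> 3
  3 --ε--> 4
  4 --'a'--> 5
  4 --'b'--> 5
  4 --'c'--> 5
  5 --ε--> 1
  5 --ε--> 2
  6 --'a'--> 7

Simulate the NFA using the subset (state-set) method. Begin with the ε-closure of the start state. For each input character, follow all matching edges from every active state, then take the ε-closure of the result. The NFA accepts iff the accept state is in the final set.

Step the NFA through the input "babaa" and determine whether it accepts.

Answer: ACCEPT

Derivation:
start: ε-closure({0}) = {0,1,2,6}
'b' @ 1: {3,4}
'a' @ 2: {1,2,5,6}
'b' @ 3: {3,4}
'a' @ 4: {1,2,5,6}
'a' @ 5: {7}  [accepting]
final: {7}; accept 7 in set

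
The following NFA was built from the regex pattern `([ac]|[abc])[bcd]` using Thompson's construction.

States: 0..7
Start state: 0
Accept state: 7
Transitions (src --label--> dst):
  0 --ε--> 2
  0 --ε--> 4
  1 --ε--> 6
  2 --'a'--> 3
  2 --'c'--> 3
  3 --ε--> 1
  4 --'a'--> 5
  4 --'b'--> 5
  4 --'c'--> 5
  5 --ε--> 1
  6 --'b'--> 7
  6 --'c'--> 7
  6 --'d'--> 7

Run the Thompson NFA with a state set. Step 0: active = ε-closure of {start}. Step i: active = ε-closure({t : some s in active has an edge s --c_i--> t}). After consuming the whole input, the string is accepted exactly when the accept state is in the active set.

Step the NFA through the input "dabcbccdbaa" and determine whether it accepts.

Answer: REJECT

Steps:
initial (ε-close {0}): {0,2,4}
'd' @ 1: {}  — no active states
rest 'abcbccdbaa' ignored (set empty)
after full input: {}  (accept=7 not in)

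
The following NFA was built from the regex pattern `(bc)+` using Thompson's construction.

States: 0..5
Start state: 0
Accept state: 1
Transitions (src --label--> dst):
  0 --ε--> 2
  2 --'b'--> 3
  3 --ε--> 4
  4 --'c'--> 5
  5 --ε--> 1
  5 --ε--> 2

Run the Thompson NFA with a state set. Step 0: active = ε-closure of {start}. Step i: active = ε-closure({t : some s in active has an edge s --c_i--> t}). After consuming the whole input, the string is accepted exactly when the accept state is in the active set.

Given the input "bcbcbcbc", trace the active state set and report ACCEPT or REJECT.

initial (ε-close {0}): {0,2}
'b' @ 1: {3,4}
'c' @ 2: {1,2,5}  (accept∈set)
'b' @ 3: {3,4}
'c' @ 4: {1,2,5}  (accept∈set)
'b' @ 5: {3,4}
'c' @ 6: {1,2,5}  (accept∈set)
'b' @ 7: {3,4}
'c' @ 8: {1,2,5}  (accept∈set)
after full input: {1,2,5}  (accept=1 in)

Answer: ACCEPT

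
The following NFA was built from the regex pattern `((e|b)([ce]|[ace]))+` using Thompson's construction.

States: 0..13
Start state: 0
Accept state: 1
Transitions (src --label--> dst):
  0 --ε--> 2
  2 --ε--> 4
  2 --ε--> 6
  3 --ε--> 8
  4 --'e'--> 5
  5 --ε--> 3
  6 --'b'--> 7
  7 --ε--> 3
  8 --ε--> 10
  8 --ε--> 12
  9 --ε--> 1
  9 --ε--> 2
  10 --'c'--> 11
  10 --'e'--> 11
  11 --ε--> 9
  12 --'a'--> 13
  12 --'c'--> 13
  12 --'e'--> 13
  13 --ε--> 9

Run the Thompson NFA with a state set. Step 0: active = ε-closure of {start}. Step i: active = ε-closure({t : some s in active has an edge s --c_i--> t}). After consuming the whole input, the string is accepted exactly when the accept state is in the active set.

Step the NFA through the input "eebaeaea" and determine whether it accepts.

Answer: ACCEPT

Derivation:
initial (ε-close {0}): {0,2,4,6}
'e' @ 1: {3,5,8,10,12}
'e' @ 2: {1,2,4,6,9,11,13}  [accepting]
'b' @ 3: {3,7,8,10,12}
'a' @ 4: {1,2,4,6,9,13}  [accepting]
'e' @ 5: {3,5,8,10,12}
'a' @ 6: {1,2,4,6,9,13}  [accepting]
'e' @ 7: {3,5,8,10,12}
'a' @ 8: {1,2,4,6,9,13}  [accepting]
final: {1,2,4,6,9,13}; accept 1 in set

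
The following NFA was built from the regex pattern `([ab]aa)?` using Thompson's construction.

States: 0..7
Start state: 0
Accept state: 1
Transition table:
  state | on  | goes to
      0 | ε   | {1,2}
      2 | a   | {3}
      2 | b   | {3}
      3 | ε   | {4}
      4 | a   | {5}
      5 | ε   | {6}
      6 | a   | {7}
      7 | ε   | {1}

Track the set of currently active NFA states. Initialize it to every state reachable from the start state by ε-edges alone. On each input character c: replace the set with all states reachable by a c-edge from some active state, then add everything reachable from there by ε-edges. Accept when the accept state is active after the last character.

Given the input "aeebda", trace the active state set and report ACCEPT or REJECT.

start: ε-closure({0}) = {0,1,2}
'a' @ 1: {3,4}
'e' @ 2: {}  — dead — no transitions
rest 'ebda' ignored (set empty)
final: {}; accept 1 not in set

Answer: REJECT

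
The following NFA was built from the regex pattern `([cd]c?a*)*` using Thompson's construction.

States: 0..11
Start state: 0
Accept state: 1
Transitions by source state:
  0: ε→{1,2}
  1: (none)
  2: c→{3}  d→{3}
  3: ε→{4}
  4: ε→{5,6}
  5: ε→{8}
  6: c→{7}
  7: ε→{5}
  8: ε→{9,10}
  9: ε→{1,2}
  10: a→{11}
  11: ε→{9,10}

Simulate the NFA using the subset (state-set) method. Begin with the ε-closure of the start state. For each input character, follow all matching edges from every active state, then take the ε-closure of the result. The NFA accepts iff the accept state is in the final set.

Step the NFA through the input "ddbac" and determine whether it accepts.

Answer: REJECT

Derivation:
start: ε-closure({0}) = {0,1,2}
'd' @ 1: {1,2,3,4,5,6,8,9,10}  ✓accept
'd' @ 2: {1,2,3,4,5,6,8,9,10}  ✓accept
'b' @ 3: {}  — state set empty
rest 'ac' ignored (set empty)
final: {}; accept 1 not in set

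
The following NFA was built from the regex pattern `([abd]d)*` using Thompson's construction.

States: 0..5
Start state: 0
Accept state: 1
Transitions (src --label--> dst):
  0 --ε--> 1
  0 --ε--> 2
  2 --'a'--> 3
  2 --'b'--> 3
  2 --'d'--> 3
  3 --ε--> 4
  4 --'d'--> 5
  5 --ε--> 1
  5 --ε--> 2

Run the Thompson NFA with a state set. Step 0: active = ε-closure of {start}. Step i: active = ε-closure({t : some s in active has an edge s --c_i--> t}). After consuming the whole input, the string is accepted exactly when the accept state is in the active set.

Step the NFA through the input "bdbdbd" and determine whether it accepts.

Answer: ACCEPT

Derivation:
start: ε-closure({0}) = {0,1,2}
'b' @ 1: {3,4}
'd' @ 2: {1,2,5}  (accept∈set)
'b' @ 3: {3,4}
'd' @ 4: {1,2,5}  (accept∈set)
'b' @ 5: {3,4}
'd' @ 6: {1,2,5}  (accept∈set)
end set {1,2,5} — state 1 in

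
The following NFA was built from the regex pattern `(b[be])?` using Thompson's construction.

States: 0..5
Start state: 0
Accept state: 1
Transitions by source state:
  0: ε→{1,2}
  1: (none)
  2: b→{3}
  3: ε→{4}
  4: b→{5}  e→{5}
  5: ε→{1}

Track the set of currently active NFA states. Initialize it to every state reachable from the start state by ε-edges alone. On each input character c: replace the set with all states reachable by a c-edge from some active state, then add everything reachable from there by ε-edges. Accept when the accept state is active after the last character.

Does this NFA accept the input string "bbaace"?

Answer: REJECT

Derivation:
S₀ = ε-closure({0}) = {0,1,2}
'b' @ 1: {3,4}
'b' @ 2: {1,5}  [accepting]
'a' @ 3: {}  — no active states
rest 'ace' ignored (set empty)
end set {} — state 1 not in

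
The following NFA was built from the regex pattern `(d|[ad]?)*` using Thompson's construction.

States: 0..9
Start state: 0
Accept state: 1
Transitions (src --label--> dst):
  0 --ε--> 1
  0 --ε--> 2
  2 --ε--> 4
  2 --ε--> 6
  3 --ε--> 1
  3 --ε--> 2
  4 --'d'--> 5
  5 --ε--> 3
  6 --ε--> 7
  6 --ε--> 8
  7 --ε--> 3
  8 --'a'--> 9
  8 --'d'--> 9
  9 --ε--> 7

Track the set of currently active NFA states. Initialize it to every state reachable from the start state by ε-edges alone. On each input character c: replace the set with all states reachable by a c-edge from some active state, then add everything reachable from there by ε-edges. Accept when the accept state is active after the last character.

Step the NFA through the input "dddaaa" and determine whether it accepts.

Answer: ACCEPT

Steps:
S₀ = ε-closure({0}) = {0,1,2,3,4,6,7,8}
'd' @ 1: {1,2,3,4,5,6,7,8,9}  (accept∈set)
'd' @ 2: {1,2,3,4,5,6,7,8,9}  (accept∈set)
'd' @ 3: {1,2,3,4,5,6,7,8,9}  (accept∈set)
'a' @ 4: {1,2,3,4,6,7,8,9}  (accept∈set)
'a' @ 5: {1,2,3,4,6,7,8,9}  (accept∈set)
'a' @ 6: {1,2,3,4,6,7,8,9}  (accept∈set)
after full input: {1,2,3,4,6,7,8,9}  (accept=1 in)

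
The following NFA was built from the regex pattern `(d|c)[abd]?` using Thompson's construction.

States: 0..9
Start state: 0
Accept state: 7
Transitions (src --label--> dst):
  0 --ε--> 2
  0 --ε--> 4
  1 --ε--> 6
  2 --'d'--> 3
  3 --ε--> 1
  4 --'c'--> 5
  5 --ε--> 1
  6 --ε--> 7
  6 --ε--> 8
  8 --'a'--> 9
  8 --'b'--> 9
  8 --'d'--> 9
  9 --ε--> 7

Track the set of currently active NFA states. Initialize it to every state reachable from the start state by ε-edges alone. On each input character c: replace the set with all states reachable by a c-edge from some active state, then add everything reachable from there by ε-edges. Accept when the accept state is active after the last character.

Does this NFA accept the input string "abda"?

start: ε-closure({0}) = {0,2,4}
'a' @ 1: {}  — no active states
rest 'bda' ignored (set empty)
after full input: {}  (accept=7 not in)

Answer: REJECT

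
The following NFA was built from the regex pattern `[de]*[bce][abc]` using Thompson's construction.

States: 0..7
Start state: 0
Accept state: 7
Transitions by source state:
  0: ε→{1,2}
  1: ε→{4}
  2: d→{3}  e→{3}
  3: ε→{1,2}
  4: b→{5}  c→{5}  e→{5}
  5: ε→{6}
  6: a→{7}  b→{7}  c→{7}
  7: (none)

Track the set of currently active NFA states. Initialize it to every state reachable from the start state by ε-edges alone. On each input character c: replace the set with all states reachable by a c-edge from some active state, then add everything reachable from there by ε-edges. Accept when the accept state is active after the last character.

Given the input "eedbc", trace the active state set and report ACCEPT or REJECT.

initial (ε-close {0}): {0,1,2,4}
'e' @ 1: {1,2,3,4,5,6}
'e' @ 2: {1,2,3,4,5,6}
'd' @ 3: {1,2,3,4}
'b' @ 4: {5,6}
'c' @ 5: {7}  (accept∈set)
end set {7} — state 7 in

Answer: ACCEPT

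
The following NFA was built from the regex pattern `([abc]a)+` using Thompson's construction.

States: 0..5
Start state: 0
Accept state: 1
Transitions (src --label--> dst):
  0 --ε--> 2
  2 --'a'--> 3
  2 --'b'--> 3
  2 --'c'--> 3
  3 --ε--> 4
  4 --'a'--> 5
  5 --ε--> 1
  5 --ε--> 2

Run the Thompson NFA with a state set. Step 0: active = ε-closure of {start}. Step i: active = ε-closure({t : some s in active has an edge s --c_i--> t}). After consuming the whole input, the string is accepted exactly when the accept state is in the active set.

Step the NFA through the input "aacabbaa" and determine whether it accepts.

Answer: REJECT

Trace:
S₀ = ε-closure({0}) = {0,2}
'a' @ 1: {3,4}
'a' @ 2: {1,2,5}  (accept∈set)
'c' @ 3: {3,4}
'a' @ 4: {1,2,5}  (accept∈set)
'b' @ 5: {3,4}
'b' @ 6: {}  — state set empty
rest 'aa' ignored (set empty)
end set {} — state 1 not in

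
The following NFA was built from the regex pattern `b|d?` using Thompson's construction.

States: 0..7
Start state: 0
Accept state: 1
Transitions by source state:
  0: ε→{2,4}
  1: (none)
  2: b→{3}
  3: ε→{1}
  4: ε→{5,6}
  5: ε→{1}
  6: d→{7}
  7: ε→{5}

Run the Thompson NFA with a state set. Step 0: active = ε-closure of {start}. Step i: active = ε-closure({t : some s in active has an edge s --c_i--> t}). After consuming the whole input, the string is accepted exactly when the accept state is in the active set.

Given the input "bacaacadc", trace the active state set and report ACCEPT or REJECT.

Answer: REJECT

Trace:
S₀ = ε-closure({0}) = {0,1,2,4,5,6}
'b' @ 1: {1,3}  ✓accept
'a' @ 2: {}  — dead — no transitions
rest 'caacadc' ignored (set empty)
after full input: {}  (accept=1 not in)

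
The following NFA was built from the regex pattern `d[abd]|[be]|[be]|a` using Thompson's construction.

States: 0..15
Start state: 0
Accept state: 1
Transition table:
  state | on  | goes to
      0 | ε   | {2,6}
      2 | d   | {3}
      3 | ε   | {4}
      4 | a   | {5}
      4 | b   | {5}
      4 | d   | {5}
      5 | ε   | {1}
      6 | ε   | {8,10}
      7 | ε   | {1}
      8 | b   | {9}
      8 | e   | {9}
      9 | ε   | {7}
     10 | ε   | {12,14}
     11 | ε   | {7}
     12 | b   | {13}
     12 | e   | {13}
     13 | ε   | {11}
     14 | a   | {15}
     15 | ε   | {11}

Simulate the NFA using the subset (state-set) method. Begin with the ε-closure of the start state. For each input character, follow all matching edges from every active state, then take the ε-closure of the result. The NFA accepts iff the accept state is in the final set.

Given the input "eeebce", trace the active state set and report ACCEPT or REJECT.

initial (ε-close {0}): {0,2,6,8,10,12,14}
'e' @ 1: {1,7,9,11,13}  (accept∈set)
'e' @ 2: {}  — no active states
rest 'ebce' ignored (set empty)
final: {}; accept 1 not in set

Answer: REJECT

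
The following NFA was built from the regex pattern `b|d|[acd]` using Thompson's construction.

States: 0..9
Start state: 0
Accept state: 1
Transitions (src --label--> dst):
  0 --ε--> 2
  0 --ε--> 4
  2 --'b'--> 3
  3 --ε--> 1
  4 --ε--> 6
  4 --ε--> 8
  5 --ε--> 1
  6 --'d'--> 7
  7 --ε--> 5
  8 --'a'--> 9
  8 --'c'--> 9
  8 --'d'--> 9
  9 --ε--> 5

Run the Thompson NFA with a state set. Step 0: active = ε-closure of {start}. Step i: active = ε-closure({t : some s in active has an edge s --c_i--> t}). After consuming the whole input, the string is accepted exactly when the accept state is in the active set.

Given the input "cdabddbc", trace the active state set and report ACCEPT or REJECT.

Answer: REJECT

Steps:
start: ε-closure({0}) = {0,2,4,6,8}
'c' @ 1: {1,5,9}  (accept∈set)
'd' @ 2: {}  — no active states
rest 'abddbc' ignored (set empty)
end set {} — state 1 not in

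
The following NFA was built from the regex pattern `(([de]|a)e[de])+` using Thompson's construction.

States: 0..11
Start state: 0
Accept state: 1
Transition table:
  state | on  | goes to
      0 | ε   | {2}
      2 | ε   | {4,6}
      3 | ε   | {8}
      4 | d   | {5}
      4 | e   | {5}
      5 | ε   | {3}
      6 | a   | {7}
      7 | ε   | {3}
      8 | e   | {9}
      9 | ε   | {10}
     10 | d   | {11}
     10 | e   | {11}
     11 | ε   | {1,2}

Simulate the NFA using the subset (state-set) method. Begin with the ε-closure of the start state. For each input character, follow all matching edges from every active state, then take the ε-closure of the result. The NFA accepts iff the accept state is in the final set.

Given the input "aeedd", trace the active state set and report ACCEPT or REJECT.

Answer: REJECT

Steps:
initial (ε-close {0}): {0,2,4,6}
'a' @ 1: {3,7,8}
'e' @ 2: {9,10}
'e' @ 3: {1,2,4,6,11}  ✓accept
'd' @ 4: {3,5,8}
'd' @ 5: {}  — dead — no transitions
final: {}; accept 1 not in set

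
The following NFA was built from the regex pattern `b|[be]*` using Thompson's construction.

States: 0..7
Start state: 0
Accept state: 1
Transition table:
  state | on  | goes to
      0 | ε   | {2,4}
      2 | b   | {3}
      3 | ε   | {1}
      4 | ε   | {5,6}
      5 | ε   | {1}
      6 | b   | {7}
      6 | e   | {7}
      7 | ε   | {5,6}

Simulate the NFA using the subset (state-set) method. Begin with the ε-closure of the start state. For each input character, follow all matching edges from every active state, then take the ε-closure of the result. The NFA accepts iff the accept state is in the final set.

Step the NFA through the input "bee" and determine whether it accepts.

Answer: ACCEPT

Trace:
start: ε-closure({0}) = {0,1,2,4,5,6}
'b' @ 1: {1,3,5,6,7}  ✓accept
'e' @ 2: {1,5,6,7}  ✓accept
'e' @ 3: {1,5,6,7}  ✓accept
end set {1,5,6,7} — state 1 in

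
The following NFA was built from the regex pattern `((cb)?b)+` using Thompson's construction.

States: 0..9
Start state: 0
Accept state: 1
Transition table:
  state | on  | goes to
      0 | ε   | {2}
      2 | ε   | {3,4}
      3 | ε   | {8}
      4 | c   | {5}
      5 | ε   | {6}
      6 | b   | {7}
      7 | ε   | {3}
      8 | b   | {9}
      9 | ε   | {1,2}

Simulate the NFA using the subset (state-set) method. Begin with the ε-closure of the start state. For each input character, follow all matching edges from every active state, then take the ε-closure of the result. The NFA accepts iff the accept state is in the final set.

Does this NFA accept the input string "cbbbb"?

S₀ = ε-closure({0}) = {0,2,3,4,8}
'c' @ 1: {5,6}
'b' @ 2: {3,7,8}
'b' @ 3: {1,2,3,4,8,9}  ✓accept
'b' @ 4: {1,2,3,4,8,9}  ✓accept
'b' @ 5: {1,2,3,4,8,9}  ✓accept
final: {1,2,3,4,8,9}; accept 1 in set

Answer: ACCEPT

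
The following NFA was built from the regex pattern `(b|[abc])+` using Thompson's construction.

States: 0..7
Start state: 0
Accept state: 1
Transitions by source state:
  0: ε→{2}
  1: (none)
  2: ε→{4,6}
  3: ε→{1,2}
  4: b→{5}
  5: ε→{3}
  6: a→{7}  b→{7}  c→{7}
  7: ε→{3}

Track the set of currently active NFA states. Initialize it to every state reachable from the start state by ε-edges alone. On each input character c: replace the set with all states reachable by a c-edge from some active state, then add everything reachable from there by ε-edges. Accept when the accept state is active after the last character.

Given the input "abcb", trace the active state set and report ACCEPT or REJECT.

Answer: ACCEPT

Trace:
S₀ = ε-closure({0}) = {0,2,4,6}
'a' @ 1: {1,2,3,4,6,7}  ✓accept
'b' @ 2: {1,2,3,4,5,6,7}  ✓accept
'c' @ 3: {1,2,3,4,6,7}  ✓accept
'b' @ 4: {1,2,3,4,5,6,7}  ✓accept
final: {1,2,3,4,5,6,7}; accept 1 in set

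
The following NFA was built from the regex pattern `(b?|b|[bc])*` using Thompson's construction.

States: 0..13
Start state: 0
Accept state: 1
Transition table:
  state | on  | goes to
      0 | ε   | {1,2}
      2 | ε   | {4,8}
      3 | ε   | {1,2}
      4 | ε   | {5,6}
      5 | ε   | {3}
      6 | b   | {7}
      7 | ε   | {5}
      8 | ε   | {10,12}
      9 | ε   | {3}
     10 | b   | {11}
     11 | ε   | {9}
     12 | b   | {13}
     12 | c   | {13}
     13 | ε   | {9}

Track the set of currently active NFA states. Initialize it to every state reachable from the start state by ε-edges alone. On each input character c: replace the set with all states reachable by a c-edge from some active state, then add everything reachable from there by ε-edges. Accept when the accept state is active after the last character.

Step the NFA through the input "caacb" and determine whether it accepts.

Answer: REJECT

Derivation:
start: ε-closure({0}) = {0,1,2,3,4,5,6,8,10,12}
'c' @ 1: {1,2,3,4,5,6,8,9,10,12,13}  (accept∈set)
'a' @ 2: {}  — state set empty
rest 'acb' ignored (set empty)
final: {}; accept 1 not in set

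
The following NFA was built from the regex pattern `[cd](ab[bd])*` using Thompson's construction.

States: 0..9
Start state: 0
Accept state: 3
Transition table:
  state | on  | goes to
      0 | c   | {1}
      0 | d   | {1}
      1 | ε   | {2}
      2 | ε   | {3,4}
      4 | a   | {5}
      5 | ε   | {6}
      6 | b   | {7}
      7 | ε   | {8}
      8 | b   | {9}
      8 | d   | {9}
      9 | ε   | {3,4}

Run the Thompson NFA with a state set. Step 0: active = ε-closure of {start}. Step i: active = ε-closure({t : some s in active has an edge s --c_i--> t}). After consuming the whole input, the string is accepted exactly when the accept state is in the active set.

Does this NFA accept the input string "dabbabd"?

start: ε-closure({0}) = {0}
'd' @ 1: {1,2,3,4}  [accepting]
'a' @ 2: {5,6}
'b' @ 3: {7,8}
'b' @ 4: {3,4,9}  [accepting]
'a' @ 5: {5,6}
'b' @ 6: {7,8}
'd' @ 7: {3,4,9}  [accepting]
final: {3,4,9}; accept 3 in set

Answer: ACCEPT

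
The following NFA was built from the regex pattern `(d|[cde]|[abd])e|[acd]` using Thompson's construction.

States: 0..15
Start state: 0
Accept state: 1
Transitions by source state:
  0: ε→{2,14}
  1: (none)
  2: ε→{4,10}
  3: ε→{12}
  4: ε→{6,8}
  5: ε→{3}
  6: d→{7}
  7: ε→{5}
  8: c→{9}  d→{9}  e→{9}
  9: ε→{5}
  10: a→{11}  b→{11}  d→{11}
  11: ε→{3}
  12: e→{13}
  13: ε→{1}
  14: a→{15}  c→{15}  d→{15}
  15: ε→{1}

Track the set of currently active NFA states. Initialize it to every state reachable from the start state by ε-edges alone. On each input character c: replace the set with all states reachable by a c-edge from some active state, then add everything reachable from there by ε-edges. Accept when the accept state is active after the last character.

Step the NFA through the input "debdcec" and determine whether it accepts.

Answer: REJECT

Derivation:
S₀ = ε-closure({0}) = {0,2,4,6,8,10,14}
'd' @ 1: {1,3,5,7,9,11,12,15}  (accept∈set)
'e' @ 2: {1,13}  (accept∈set)
'b' @ 3: {}  — no active states
rest 'dcec' ignored (set empty)
after full input: {}  (accept=1 not in)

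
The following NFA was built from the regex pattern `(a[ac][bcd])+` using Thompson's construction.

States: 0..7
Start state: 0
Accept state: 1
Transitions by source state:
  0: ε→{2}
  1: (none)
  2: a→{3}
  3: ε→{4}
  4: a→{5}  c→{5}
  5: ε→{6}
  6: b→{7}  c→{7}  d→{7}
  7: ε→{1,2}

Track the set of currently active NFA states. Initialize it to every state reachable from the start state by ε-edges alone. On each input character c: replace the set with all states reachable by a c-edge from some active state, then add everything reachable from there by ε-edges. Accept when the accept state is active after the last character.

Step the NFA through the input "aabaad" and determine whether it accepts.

S₀ = ε-closure({0}) = {0,2}
'a' @ 1: {3,4}
'a' @ 2: {5,6}
'b' @ 3: {1,2,7}  (accept∈set)
'a' @ 4: {3,4}
'a' @ 5: {5,6}
'd' @ 6: {1,2,7}  (accept∈set)
after full input: {1,2,7}  (accept=1 in)

Answer: ACCEPT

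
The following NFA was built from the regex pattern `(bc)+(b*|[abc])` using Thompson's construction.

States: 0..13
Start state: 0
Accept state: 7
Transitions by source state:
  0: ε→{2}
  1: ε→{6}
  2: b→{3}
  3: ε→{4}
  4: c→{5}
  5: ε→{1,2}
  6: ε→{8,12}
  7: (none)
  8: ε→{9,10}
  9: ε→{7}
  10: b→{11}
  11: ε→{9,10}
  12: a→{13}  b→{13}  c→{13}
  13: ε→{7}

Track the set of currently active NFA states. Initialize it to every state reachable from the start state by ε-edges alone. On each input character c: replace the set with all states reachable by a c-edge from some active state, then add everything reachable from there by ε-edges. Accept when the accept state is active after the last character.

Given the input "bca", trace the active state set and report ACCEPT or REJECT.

Answer: ACCEPT

Steps:
S₀ = ε-closure({0}) = {0,2}
'b' @ 1: {3,4}
'c' @ 2: {1,2,5,6,7,8,9,10,12}  (accept∈set)
'a' @ 3: {7,13}  (accept∈set)
final: {7,13}; accept 7 in set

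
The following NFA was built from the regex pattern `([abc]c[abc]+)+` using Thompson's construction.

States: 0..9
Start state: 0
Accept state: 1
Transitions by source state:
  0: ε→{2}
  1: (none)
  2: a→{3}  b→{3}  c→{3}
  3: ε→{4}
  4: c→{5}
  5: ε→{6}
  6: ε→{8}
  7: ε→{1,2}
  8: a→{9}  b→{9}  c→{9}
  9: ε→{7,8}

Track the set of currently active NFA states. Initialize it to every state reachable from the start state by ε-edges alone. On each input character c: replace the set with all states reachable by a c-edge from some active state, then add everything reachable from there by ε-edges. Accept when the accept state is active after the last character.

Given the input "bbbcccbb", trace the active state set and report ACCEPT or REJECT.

Answer: REJECT

Trace:
S₀ = ε-closure({0}) = {0,2}
'b' @ 1: {3,4}
'b' @ 2: {}  — no active states
rest 'bcccbb' ignored (set empty)
final: {}; accept 1 not in set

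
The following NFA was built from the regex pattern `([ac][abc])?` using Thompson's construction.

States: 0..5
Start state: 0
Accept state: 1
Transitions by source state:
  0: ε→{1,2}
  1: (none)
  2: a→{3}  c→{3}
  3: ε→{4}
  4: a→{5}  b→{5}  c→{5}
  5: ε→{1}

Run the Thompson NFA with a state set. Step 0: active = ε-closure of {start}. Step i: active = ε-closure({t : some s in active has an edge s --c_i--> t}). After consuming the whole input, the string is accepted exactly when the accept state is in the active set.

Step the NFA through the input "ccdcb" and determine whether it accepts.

Answer: REJECT

Steps:
S₀ = ε-closure({0}) = {0,1,2}
'c' @ 1: {3,4}
'c' @ 2: {1,5}  [accepting]
'd' @ 3: {}  — no active states
rest 'cb' ignored (set empty)
final: {}; accept 1 not in set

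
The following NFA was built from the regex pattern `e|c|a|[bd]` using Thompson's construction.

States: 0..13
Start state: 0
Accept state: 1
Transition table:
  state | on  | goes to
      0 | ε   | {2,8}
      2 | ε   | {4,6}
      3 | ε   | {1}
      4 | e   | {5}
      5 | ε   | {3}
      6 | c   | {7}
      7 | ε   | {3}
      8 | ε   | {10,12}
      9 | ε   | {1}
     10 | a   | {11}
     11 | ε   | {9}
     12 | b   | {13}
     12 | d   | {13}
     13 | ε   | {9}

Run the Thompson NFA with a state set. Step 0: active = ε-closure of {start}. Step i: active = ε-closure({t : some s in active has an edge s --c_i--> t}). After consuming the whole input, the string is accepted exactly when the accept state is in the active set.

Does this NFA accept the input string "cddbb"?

Answer: REJECT

Trace:
start: ε-closure({0}) = {0,2,4,6,8,10,12}
'c' @ 1: {1,3,7}  (accept∈set)
'd' @ 2: {}  — dead — no transitions
rest 'dbb' ignored (set empty)
final: {}; accept 1 not in set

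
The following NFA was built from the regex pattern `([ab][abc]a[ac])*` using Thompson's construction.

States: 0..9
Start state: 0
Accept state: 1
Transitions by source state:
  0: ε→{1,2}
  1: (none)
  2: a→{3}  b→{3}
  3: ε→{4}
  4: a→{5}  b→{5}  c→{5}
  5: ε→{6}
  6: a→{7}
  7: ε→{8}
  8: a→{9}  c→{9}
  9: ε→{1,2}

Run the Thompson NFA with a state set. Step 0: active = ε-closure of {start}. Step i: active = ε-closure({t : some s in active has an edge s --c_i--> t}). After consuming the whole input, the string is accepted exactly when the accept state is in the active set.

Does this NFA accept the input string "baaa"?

Answer: ACCEPT

Derivation:
start: ε-closure({0}) = {0,1,2}
'b' @ 1: {3,4}
'a' @ 2: {5,6}
'a' @ 3: {7,8}
'a' @ 4: {1,2,9}  ✓accept
after full input: {1,2,9}  (accept=1 in)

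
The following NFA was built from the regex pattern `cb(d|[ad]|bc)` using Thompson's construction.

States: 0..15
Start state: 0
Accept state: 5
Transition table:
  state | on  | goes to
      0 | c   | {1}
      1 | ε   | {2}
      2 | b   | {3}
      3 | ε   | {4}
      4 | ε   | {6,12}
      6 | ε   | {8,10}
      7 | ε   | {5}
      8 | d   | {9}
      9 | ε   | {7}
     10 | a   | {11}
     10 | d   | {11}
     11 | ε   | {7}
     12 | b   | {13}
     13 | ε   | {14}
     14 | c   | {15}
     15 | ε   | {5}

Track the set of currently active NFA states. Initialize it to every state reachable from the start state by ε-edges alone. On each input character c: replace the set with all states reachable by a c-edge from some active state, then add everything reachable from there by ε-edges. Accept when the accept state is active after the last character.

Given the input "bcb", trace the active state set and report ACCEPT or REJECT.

Answer: REJECT

Trace:
start: ε-closure({0}) = {0}
'b' @ 1: {}  — no active states
rest 'cb' ignored (set empty)
end set {} — state 5 not in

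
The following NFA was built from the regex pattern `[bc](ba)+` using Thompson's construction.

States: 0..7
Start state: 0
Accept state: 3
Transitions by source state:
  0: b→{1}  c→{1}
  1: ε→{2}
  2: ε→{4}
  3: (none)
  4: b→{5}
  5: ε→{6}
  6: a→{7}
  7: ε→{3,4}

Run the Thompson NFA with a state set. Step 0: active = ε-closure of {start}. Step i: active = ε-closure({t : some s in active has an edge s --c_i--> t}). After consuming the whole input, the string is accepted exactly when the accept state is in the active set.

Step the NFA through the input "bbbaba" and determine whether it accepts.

Answer: REJECT

Steps:
S₀ = ε-closure({0}) = {0}
'b' @ 1: {1,2,4}
'b' @ 2: {5,6}
'b' @ 3: {}  — state set empty
rest 'aba' ignored (set empty)
end set {} — state 3 not in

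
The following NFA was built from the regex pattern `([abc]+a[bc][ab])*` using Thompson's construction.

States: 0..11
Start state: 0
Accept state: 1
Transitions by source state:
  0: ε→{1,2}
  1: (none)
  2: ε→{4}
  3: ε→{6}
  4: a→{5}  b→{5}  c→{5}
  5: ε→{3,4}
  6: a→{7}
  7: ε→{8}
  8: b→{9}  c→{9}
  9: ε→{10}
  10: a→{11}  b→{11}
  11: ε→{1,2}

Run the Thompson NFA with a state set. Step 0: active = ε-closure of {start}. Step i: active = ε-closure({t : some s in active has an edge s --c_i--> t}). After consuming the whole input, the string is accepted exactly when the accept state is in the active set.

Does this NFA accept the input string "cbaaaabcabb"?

Answer: ACCEPT

Steps:
start: ε-closure({0}) = {0,1,2,4}
'c' @ 1: {3,4,5,6}
'b' @ 2: {3,4,5,6}
'a' @ 3: {3,4,5,6,7,8}
'a' @ 4: {3,4,5,6,7,8}
'a' @ 5: {3,4,5,6,7,8}
'a' @ 6: {3,4,5,6,7,8}
'b' @ 7: {3,4,5,6,9,10}
'c' @ 8: {3,4,5,6}
'a' @ 9: {3,4,5,6,7,8}
'b' @ 10: {3,4,5,6,9,10}
'b' @ 11: {1,2,3,4,5,6,11}  ✓accept
end set {1,2,3,4,5,6,11} — state 1 in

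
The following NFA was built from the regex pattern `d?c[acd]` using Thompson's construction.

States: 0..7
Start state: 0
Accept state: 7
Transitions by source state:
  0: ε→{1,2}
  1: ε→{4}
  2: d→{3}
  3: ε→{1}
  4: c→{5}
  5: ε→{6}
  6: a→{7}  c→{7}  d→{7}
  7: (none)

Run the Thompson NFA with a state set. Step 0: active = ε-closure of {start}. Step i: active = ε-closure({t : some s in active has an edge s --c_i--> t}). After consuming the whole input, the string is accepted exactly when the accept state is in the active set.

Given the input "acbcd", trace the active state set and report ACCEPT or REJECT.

start: ε-closure({0}) = {0,1,2,4}
'a' @ 1: {}  — state set empty
rest 'cbcd' ignored (set empty)
final: {}; accept 7 not in set

Answer: REJECT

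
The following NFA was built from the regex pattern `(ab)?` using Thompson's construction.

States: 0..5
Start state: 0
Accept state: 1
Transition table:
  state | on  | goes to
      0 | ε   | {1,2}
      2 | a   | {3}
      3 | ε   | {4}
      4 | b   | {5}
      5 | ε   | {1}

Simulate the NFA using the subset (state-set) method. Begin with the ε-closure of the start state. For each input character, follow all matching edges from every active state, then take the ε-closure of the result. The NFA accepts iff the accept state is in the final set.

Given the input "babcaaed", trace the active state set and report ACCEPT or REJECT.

start: ε-closure({0}) = {0,1,2}
'b' @ 1: {}  — no active states
rest 'abcaaed' ignored (set empty)
final: {}; accept 1 not in set

Answer: REJECT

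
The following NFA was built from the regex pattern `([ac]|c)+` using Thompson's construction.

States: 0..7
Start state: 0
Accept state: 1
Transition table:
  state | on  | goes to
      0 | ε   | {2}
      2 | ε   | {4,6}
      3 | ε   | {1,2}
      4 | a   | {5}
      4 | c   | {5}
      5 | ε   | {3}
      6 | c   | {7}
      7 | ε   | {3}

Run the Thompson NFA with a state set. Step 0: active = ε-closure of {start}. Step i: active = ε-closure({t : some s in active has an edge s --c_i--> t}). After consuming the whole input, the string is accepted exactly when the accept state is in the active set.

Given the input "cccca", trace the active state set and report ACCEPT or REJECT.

Answer: ACCEPT

Steps:
S₀ = ε-closure({0}) = {0,2,4,6}
'c' @ 1: {1,2,3,4,5,6,7}  ✓accept
'c' @ 2: {1,2,3,4,5,6,7}  ✓accept
'c' @ 3: {1,2,3,4,5,6,7}  ✓accept
'c' @ 4: {1,2,3,4,5,6,7}  ✓accept
'a' @ 5: {1,2,3,4,5,6}  ✓accept
end set {1,2,3,4,5,6} — state 1 in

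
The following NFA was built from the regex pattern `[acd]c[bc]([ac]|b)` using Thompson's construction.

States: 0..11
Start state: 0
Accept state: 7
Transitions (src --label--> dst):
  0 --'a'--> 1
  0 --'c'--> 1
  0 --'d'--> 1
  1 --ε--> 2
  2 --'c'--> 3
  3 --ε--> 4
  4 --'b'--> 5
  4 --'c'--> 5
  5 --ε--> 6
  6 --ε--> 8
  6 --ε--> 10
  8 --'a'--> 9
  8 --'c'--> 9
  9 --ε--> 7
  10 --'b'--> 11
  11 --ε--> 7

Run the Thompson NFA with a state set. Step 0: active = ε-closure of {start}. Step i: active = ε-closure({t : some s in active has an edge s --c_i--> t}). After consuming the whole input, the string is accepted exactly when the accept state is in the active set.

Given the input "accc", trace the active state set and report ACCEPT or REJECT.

S₀ = ε-closure({0}) = {0}
'a' @ 1: {1,2}
'c' @ 2: {3,4}
'c' @ 3: {5,6,8,10}
'c' @ 4: {7,9}  (accept∈set)
final: {7,9}; accept 7 in set

Answer: ACCEPT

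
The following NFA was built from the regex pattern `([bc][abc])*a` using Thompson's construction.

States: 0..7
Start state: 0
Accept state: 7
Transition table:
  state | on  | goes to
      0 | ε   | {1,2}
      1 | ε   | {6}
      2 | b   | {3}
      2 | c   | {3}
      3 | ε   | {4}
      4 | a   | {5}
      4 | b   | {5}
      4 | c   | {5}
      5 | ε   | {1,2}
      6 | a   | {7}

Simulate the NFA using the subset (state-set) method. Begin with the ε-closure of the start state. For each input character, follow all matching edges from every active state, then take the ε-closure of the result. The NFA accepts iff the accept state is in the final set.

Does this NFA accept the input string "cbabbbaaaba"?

Answer: REJECT

Trace:
initial (ε-close {0}): {0,1,2,6}
'c' @ 1: {3,4}
'b' @ 2: {1,2,5,6}
'a' @ 3: {7}  (accept∈set)
'b' @ 4: {}  — dead — no transitions
rest 'bbaaaba' ignored (set empty)
after full input: {}  (accept=7 not in)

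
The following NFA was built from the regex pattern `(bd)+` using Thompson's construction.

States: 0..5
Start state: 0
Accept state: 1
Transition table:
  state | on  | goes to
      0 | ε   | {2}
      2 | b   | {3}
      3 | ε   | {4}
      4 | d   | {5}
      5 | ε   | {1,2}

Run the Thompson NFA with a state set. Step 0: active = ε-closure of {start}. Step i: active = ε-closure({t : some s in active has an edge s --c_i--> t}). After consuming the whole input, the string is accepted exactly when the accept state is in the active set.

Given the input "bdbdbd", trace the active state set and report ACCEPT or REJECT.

Answer: ACCEPT

Steps:
initial (ε-close {0}): {0,2}
'b' @ 1: {3,4}
'd' @ 2: {1,2,5}  ✓accept
'b' @ 3: {3,4}
'd' @ 4: {1,2,5}  ✓accept
'b' @ 5: {3,4}
'd' @ 6: {1,2,5}  ✓accept
final: {1,2,5}; accept 1 in set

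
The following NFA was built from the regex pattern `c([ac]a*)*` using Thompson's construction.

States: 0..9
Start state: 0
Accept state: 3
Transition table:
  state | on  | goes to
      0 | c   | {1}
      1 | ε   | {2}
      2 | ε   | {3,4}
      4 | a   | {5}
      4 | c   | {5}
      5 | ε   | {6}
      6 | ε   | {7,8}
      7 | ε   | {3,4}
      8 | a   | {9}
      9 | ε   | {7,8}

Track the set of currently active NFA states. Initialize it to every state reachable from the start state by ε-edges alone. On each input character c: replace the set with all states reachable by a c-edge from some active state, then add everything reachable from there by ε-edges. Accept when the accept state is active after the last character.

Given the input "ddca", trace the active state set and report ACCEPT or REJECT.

initial (ε-close {0}): {0}
'd' @ 1: {}  — no active states
rest 'dca' ignored (set empty)
after full input: {}  (accept=3 not in)

Answer: REJECT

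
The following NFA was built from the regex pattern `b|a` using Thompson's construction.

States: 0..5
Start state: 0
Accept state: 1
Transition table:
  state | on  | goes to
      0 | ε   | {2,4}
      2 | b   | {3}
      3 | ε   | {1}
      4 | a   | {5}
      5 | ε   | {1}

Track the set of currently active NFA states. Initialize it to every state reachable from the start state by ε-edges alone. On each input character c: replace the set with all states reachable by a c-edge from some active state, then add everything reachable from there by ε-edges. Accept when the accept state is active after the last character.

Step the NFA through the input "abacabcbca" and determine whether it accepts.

Answer: REJECT

Trace:
S₀ = ε-closure({0}) = {0,2,4}
'a' @ 1: {1,5}  [accepting]
'b' @ 2: {}  — state set empty
rest 'acabcbca' ignored (set empty)
final: {}; accept 1 not in set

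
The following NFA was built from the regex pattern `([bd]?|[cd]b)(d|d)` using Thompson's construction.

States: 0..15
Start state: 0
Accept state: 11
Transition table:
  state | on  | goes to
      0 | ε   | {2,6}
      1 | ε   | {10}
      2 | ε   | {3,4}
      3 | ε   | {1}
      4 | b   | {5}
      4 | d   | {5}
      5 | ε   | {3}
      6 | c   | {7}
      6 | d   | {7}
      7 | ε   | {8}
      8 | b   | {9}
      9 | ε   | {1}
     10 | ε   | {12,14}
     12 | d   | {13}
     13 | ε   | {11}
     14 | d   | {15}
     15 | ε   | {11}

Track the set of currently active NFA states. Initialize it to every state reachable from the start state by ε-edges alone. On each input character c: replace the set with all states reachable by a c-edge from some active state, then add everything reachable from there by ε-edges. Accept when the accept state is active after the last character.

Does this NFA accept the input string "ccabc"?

S₀ = ε-closure({0}) = {0,1,2,3,4,6,10,12,14}
'c' @ 1: {7,8}
'c' @ 2: {}  — state set empty
rest 'abc' ignored (set empty)
final: {}; accept 11 not in set

Answer: REJECT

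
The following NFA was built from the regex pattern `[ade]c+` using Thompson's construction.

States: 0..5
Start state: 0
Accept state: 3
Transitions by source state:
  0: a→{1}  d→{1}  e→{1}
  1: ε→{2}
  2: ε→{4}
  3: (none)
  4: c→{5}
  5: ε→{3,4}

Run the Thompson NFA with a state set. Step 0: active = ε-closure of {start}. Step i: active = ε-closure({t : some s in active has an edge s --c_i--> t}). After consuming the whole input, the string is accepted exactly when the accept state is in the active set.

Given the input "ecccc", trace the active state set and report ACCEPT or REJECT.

Answer: ACCEPT

Steps:
S₀ = ε-closure({0}) = {0}
'e' @ 1: {1,2,4}
'c' @ 2: {3,4,5}  ✓accept
'c' @ 3: {3,4,5}  ✓accept
'c' @ 4: {3,4,5}  ✓accept
'c' @ 5: {3,4,5}  ✓accept
end set {3,4,5} — state 3 in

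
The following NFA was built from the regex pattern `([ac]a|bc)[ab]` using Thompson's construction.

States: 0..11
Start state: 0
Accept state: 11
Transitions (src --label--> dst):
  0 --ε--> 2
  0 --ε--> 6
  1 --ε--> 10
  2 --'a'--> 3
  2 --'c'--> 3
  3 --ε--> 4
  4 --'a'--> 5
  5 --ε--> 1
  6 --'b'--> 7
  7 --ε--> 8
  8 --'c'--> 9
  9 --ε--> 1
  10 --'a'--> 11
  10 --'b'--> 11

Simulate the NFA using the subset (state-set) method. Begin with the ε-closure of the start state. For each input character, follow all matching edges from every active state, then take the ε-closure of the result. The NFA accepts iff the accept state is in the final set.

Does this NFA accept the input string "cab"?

S₀ = ε-closure({0}) = {0,2,6}
'c' @ 1: {3,4}
'a' @ 2: {1,5,10}
'b' @ 3: {11}  ✓accept
final: {11}; accept 11 in set

Answer: ACCEPT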